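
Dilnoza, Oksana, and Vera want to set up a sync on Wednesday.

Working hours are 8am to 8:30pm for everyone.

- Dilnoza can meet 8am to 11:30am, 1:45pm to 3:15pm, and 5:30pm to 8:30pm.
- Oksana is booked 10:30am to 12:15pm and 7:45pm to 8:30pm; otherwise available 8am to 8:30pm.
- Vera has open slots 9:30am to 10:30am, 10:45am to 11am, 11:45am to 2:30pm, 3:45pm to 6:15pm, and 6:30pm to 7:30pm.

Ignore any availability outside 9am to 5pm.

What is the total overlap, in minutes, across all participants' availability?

Oksana free within 08:00–20:30: 08:00–10:30, 12:15–19:45.
Dilnoza ∩ Oksana: 08:00–10:30, 13:45–15:15, 17:30–19:45.
Dilnoza ∩ Oksana ∩ Vera: 09:30–10:30, 13:45–14:30, 17:30–18:15, 18:30–19:30.
Restricted to 09:00–17:00: 09:30–10:30, 13:45–14:30.
Total common minutes: 60 + 45 = 105.

105 minutes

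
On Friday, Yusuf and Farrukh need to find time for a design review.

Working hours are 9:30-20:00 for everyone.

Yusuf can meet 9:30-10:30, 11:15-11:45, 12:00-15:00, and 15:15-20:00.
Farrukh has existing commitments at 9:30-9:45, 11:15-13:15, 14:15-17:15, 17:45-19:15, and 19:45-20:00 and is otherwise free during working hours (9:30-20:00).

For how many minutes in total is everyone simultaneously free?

165 minutes

Farrukh free within 09:30–20:00: 09:45–11:15, 13:15–14:15, 17:15–17:45, 19:15–19:45.
Yusuf ∩ Farrukh: 09:45–10:30, 13:15–14:15, 17:15–17:45, 19:15–19:45.
Total common minutes: 45 + 60 + 30 + 30 = 165.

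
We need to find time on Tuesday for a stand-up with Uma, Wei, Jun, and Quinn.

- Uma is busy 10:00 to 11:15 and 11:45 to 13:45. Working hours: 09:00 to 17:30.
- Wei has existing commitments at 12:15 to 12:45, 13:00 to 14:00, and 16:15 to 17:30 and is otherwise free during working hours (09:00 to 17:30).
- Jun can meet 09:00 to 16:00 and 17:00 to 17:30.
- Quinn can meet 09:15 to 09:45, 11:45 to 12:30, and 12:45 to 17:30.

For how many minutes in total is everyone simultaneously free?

150 minutes

Uma free within 09:00–17:30: 09:00–10:00, 11:15–11:45, 13:45–17:30.
Wei free within 09:00–17:30: 09:00–12:15, 12:45–13:00, 14:00–16:15.
Uma ∩ Wei: 09:00–10:00, 11:15–11:45, 14:00–16:15.
Uma ∩ Wei ∩ Jun: 09:00–10:00, 11:15–11:45, 14:00–16:00.
Uma ∩ Wei ∩ Jun ∩ Quinn: 09:15–09:45, 14:00–16:00.
Total common minutes: 30 + 120 = 150.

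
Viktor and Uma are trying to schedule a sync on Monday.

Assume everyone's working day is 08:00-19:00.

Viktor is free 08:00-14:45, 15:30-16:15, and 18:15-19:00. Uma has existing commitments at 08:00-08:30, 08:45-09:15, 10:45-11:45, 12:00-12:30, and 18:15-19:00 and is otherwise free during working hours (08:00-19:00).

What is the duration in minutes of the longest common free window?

135 minutes

Uma free within 08:00–19:00: 08:30–08:45, 09:15–10:45, 11:45–12:00, 12:30–18:15.
Viktor ∩ Uma: 08:30–08:45, 09:15–10:45, 11:45–12:00, 12:30–14:45, 15:30–16:15.
Common window lengths: 15, 90, 15, 135, 45 min; longest is 135.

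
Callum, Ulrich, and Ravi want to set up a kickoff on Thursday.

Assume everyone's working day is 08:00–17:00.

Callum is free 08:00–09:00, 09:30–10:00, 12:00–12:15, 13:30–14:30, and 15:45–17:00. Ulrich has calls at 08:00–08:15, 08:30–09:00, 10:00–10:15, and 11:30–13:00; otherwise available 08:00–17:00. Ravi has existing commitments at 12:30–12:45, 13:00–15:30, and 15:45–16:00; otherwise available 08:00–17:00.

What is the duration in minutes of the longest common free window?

Ulrich free within 08:00–17:00: 08:15–08:30, 09:00–10:00, 10:15–11:30, 13:00–17:00.
Ravi free within 08:00–17:00: 08:00–12:30, 12:45–13:00, 15:30–15:45, 16:00–17:00.
Callum ∩ Ulrich: 08:15–08:30, 09:30–10:00, 13:30–14:30, 15:45–17:00.
Callum ∩ Ulrich ∩ Ravi: 08:15–08:30, 09:30–10:00, 16:00–17:00.
Common window lengths: 15, 30, 60 min; longest is 60.

60 minutes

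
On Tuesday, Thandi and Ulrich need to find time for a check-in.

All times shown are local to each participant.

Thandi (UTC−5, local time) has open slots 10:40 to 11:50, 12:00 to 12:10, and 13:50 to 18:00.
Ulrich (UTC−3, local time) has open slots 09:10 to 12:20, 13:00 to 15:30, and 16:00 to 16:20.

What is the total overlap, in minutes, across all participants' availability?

Thandi → UTC: 15:40–16:50, 17:00–17:10, 18:50–23:00.
Ulrich → UTC: 12:10–15:20, 16:00–18:30, 19:00–19:20.
Thandi ∩ Ulrich: 16:00–16:50, 17:00–17:10, 19:00–19:20.
Total common minutes: 50 + 10 + 20 = 80.

80 minutes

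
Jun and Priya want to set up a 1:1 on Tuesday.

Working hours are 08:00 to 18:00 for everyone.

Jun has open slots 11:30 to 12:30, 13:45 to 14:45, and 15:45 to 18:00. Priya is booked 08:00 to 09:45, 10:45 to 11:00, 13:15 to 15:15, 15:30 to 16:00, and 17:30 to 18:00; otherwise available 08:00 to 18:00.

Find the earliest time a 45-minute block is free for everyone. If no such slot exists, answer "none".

Priya free within 08:00–18:00: 09:45–10:45, 11:00–13:15, 15:15–15:30, 16:00–17:30.
Jun ∩ Priya: 11:30–12:30, 16:00–17:30.
Windows ≥ 45 min: 11:30–12:30, 16:00–17:30.
Earliest such window starts at 11:30.

11:30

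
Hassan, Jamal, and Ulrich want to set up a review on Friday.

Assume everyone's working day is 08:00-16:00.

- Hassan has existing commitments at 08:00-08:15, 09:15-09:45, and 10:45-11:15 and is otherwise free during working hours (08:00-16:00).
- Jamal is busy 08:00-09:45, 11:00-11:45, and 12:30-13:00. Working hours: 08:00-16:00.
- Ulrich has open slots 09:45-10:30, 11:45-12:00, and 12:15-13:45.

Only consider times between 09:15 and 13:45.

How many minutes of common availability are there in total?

120 minutes

Hassan free within 08:00–16:00: 08:15–09:15, 09:45–10:45, 11:15–16:00.
Jamal free within 08:00–16:00: 09:45–11:00, 11:45–12:30, 13:00–16:00.
Hassan ∩ Jamal: 09:45–10:45, 11:45–12:30, 13:00–16:00.
Hassan ∩ Jamal ∩ Ulrich: 09:45–10:30, 11:45–12:00, 12:15–12:30, 13:00–13:45.
Restricted to 09:15–13:45: 09:45–10:30, 11:45–12:00, 12:15–12:30, 13:00–13:45.
Total common minutes: 45 + 15 + 15 + 45 = 120.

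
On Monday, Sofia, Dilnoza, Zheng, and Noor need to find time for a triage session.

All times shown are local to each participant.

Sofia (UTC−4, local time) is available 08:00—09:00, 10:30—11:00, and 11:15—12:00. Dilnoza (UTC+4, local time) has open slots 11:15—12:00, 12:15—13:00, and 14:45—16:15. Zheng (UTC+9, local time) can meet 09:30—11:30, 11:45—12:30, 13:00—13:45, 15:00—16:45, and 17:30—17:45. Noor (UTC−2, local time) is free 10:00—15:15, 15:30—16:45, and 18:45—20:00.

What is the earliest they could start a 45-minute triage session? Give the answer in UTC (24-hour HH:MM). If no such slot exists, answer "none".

Sofia → UTC: 12:00–13:00, 14:30–15:00, 15:15–16:00.
Dilnoza → UTC: 07:15–08:00, 08:15–09:00, 10:45–12:15.
Zheng → UTC: 00:30–02:30, 02:45–03:30, 04:00–04:45, 06:00–07:45, 08:30–08:45.
Noor → UTC: 12:00–17:15, 17:30–18:45, 20:45–22:00.
Sofia ∩ Dilnoza: 12:00–12:15.
Sofia ∩ Dilnoza ∩ Zheng: (none).
Sofia ∩ Dilnoza ∩ Zheng ∩ Noor: (none).
Windows ≥ 45 min: (none).

none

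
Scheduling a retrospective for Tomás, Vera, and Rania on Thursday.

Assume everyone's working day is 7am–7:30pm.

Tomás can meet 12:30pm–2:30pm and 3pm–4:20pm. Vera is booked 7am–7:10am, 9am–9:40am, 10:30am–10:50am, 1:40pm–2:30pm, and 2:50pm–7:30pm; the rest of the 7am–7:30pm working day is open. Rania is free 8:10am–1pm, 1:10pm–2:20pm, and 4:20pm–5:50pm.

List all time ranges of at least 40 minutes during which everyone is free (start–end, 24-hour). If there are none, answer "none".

Vera free within 07:00–19:30: 07:10–09:00, 09:40–10:30, 10:50–13:40, 14:30–14:50.
Tomás ∩ Vera: 12:30–13:40.
Tomás ∩ Vera ∩ Rania: 12:30–13:00, 13:10–13:40.
Windows ≥ 40 min: (none).

none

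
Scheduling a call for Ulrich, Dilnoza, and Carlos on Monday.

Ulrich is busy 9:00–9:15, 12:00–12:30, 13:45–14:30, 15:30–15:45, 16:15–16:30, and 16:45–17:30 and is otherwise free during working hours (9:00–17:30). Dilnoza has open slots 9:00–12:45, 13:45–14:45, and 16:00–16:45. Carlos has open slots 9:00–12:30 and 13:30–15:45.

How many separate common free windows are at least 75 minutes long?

1

Ulrich free within 09:00–17:30: 09:15–12:00, 12:30–13:45, 14:30–15:30, 15:45–16:15, 16:30–16:45.
Ulrich ∩ Dilnoza: 09:15–12:00, 12:30–12:45, 14:30–14:45, 16:00–16:15, 16:30–16:45.
Ulrich ∩ Dilnoza ∩ Carlos: 09:15–12:00, 14:30–14:45.
Windows ≥ 75 min: 09:15–12:00.
That's 1 window.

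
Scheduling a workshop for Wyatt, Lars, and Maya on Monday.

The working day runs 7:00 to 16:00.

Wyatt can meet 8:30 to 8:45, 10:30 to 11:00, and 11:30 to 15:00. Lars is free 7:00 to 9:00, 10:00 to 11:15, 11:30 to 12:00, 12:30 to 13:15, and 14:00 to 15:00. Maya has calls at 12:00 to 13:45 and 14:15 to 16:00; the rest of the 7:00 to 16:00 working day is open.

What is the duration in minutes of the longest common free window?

30 minutes

Maya free within 07:00–16:00: 07:00–12:00, 13:45–14:15.
Wyatt ∩ Lars: 08:30–08:45, 10:30–11:00, 11:30–12:00, 12:30–13:15, 14:00–15:00.
Wyatt ∩ Lars ∩ Maya: 08:30–08:45, 10:30–11:00, 11:30–12:00, 14:00–14:15.
Common window lengths: 15, 30, 30, 15 min; longest is 30.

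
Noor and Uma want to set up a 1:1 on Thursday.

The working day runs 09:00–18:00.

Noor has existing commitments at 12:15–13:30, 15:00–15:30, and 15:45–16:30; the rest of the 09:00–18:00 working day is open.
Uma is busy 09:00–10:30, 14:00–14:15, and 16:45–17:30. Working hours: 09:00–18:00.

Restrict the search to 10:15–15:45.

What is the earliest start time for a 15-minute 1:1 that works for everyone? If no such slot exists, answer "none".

10:30

Noor free within 09:00–18:00: 09:00–12:15, 13:30–15:00, 15:30–15:45, 16:30–18:00.
Uma free within 09:00–18:00: 10:30–14:00, 14:15–16:45, 17:30–18:00.
Noor ∩ Uma: 10:30–12:15, 13:30–14:00, 14:15–15:00, 15:30–15:45, 16:30–16:45, 17:30–18:00.
Restricted to 10:15–15:45: 10:30–12:15, 13:30–14:00, 14:15–15:00, 15:30–15:45.
Windows ≥ 15 min: 10:30–12:15, 13:30–14:00, 14:15–15:00, 15:30–15:45.
Earliest such window starts at 10:30.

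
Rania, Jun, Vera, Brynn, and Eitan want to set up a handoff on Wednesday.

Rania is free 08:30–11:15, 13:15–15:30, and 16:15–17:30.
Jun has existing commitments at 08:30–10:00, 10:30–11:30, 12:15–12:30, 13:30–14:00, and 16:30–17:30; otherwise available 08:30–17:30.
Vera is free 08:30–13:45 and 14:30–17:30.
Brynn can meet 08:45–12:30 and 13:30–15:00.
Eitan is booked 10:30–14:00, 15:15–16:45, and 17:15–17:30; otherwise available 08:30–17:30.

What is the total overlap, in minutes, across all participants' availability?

60 minutes

Jun free within 08:30–17:30: 10:00–10:30, 11:30–12:15, 12:30–13:30, 14:00–16:30.
Eitan free within 08:30–17:30: 08:30–10:30, 14:00–15:15, 16:45–17:15.
Rania ∩ Jun: 10:00–10:30, 13:15–13:30, 14:00–15:30, 16:15–16:30.
Rania ∩ Jun ∩ Vera: 10:00–10:30, 13:15–13:30, 14:30–15:30, 16:15–16:30.
Rania ∩ Jun ∩ Vera ∩ Brynn: 10:00–10:30, 14:30–15:00.
Rania ∩ Jun ∩ Vera ∩ Brynn ∩ Eitan: 10:00–10:30, 14:30–15:00.
Total common minutes: 30 + 30 = 60.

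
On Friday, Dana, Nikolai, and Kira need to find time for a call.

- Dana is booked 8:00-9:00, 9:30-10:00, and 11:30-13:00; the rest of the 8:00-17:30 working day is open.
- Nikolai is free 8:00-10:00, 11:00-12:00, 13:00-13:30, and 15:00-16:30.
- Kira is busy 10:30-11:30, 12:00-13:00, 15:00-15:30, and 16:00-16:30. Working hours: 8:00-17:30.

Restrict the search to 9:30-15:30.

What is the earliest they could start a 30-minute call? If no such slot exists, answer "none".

Dana free within 08:00–17:30: 09:00–09:30, 10:00–11:30, 13:00–17:30.
Kira free within 08:00–17:30: 08:00–10:30, 11:30–12:00, 13:00–15:00, 15:30–16:00, 16:30–17:30.
Dana ∩ Nikolai: 09:00–09:30, 11:00–11:30, 13:00–13:30, 15:00–16:30.
Dana ∩ Nikolai ∩ Kira: 09:00–09:30, 13:00–13:30, 15:30–16:00.
Restricted to 09:30–15:30: 13:00–13:30.
Windows ≥ 30 min: 13:00–13:30.
Earliest such window starts at 13:00.

13:00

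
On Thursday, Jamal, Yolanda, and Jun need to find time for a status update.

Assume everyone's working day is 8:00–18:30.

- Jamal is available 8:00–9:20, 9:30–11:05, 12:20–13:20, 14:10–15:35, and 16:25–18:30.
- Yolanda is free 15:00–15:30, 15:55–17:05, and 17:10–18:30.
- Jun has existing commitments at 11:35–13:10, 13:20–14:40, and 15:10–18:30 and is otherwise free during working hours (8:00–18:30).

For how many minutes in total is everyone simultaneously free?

Jun free within 08:00–18:30: 08:00–11:35, 13:10–13:20, 14:40–15:10.
Jamal ∩ Yolanda: 15:00–15:30, 16:25–17:05, 17:10–18:30.
Jamal ∩ Yolanda ∩ Jun: 15:00–15:10.
Total common minutes: 10.

10 minutes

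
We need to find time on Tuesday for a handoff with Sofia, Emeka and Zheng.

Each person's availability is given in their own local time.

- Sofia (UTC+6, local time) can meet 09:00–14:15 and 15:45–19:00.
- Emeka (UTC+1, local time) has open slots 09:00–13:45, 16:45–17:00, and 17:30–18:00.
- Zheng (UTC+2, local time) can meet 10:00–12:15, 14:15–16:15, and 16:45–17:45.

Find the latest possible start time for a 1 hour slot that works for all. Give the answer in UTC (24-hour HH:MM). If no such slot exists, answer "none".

none

Sofia → UTC: 03:00–08:15, 09:45–13:00.
Emeka → UTC: 08:00–12:45, 15:45–16:00, 16:30–17:00.
Zheng → UTC: 08:00–10:15, 12:15–14:15, 14:45–15:45.
Sofia ∩ Emeka: 08:00–08:15, 09:45–12:45.
Sofia ∩ Emeka ∩ Zheng: 08:00–08:15, 09:45–10:15, 12:15–12:45.
Windows ≥ 60 min: (none).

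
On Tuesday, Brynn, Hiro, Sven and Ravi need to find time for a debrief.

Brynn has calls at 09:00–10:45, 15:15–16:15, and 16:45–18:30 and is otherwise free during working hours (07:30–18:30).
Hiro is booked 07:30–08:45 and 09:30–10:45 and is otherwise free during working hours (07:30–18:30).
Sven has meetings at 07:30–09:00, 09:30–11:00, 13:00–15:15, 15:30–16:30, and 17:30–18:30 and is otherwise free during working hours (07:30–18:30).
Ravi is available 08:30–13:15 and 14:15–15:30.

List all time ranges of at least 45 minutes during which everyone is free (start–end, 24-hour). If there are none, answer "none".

11:00–13:00

Brynn free within 07:30–18:30: 07:30–09:00, 10:45–15:15, 16:15–16:45.
Hiro free within 07:30–18:30: 08:45–09:30, 10:45–18:30.
Sven free within 07:30–18:30: 09:00–09:30, 11:00–13:00, 15:15–15:30, 16:30–17:30.
Brynn ∩ Hiro: 08:45–09:00, 10:45–15:15, 16:15–16:45.
Brynn ∩ Hiro ∩ Sven: 11:00–13:00, 16:30–16:45.
Brynn ∩ Hiro ∩ Sven ∩ Ravi: 11:00–13:00.
Windows ≥ 45 min: 11:00–13:00.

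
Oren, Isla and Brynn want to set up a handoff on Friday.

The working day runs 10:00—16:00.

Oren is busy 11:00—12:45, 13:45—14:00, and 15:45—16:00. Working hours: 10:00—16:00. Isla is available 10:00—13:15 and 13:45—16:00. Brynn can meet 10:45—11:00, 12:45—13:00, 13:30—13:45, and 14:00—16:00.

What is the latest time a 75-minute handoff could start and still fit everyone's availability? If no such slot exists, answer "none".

14:30

Oren free within 10:00–16:00: 10:00–11:00, 12:45–13:45, 14:00–15:45.
Oren ∩ Isla: 10:00–11:00, 12:45–13:15, 14:00–15:45.
Oren ∩ Isla ∩ Brynn: 10:45–11:00, 12:45–13:00, 14:00–15:45.
Windows ≥ 75 min: 14:00–15:45.
Latest start in the last window 14:00–15:45 is 15:45 − 75 min = 14:30.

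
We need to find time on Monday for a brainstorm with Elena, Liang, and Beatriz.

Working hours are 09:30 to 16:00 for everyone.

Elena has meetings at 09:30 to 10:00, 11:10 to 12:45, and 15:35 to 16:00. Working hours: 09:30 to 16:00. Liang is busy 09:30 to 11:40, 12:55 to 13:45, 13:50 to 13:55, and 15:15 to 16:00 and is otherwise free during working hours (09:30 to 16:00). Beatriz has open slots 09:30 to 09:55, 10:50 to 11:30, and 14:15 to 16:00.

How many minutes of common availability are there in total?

Elena free within 09:30–16:00: 10:00–11:10, 12:45–15:35.
Liang free within 09:30–16:00: 11:40–12:55, 13:45–13:50, 13:55–15:15.
Elena ∩ Liang: 12:45–12:55, 13:45–13:50, 13:55–15:15.
Elena ∩ Liang ∩ Beatriz: 14:15–15:15.
Total common minutes: 60.

60 minutes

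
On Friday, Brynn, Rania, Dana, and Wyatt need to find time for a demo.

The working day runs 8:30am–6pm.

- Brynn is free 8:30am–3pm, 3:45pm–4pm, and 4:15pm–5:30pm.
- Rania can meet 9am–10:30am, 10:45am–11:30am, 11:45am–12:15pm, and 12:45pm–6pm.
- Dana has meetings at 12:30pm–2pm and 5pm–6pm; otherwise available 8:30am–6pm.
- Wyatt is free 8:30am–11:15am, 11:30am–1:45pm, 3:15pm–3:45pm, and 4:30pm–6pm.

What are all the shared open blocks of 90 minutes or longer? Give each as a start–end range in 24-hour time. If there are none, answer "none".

09:00–10:30

Dana free within 08:30–18:00: 08:30–12:30, 14:00–17:00.
Brynn ∩ Rania: 09:00–10:30, 10:45–11:30, 11:45–12:15, 12:45–15:00, 15:45–16:00, 16:15–17:30.
Brynn ∩ Rania ∩ Dana: 09:00–10:30, 10:45–11:30, 11:45–12:15, 14:00–15:00, 15:45–16:00, 16:15–17:00.
Brynn ∩ Rania ∩ Dana ∩ Wyatt: 09:00–10:30, 10:45–11:15, 11:45–12:15, 16:30–17:00.
Windows ≥ 90 min: 09:00–10:30.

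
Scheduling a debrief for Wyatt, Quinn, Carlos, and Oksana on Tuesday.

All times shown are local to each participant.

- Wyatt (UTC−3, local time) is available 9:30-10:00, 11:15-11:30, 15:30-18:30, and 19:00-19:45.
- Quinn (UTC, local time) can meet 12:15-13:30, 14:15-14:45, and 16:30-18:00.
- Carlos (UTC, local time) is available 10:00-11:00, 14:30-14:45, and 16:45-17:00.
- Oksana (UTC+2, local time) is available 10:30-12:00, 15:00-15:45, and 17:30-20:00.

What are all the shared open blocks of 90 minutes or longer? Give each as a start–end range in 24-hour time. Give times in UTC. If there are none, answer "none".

none

Wyatt → UTC: 12:30–13:00, 14:15–14:30, 18:30–21:30, 22:00–22:45.
Quinn → UTC: 12:15–13:30, 14:15–14:45, 16:30–18:00.
Carlos → UTC: 10:00–11:00, 14:30–14:45, 16:45–17:00.
Oksana → UTC: 08:30–10:00, 13:00–13:45, 15:30–18:00.
Wyatt ∩ Quinn: 12:30–13:00, 14:15–14:30.
Wyatt ∩ Quinn ∩ Carlos: (none).
Wyatt ∩ Quinn ∩ Carlos ∩ Oksana: (none).
Windows ≥ 90 min: (none).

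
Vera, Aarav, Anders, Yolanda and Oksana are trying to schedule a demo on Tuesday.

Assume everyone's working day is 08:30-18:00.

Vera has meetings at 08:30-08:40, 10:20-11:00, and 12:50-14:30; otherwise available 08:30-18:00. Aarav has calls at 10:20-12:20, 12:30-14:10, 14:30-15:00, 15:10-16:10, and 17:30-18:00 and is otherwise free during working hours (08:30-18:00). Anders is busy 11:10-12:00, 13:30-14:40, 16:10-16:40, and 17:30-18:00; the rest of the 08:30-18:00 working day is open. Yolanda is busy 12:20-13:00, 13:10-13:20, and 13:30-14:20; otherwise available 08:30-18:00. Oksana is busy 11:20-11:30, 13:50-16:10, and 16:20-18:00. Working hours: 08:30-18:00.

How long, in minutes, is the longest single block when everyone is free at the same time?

Vera free within 08:30–18:00: 08:40–10:20, 11:00–12:50, 14:30–18:00.
Aarav free within 08:30–18:00: 08:30–10:20, 12:20–12:30, 14:10–14:30, 15:00–15:10, 16:10–17:30.
Anders free within 08:30–18:00: 08:30–11:10, 12:00–13:30, 14:40–16:10, 16:40–17:30.
Yolanda free within 08:30–18:00: 08:30–12:20, 13:00–13:10, 13:20–13:30, 14:20–18:00.
Oksana free within 08:30–18:00: 08:30–11:20, 11:30–13:50, 16:10–16:20.
Vera ∩ Aarav: 08:40–10:20, 12:20–12:30, 15:00–15:10, 16:10–17:30.
Vera ∩ Aarav ∩ Anders: 08:40–10:20, 12:20–12:30, 15:00–15:10, 16:40–17:30.
Vera ∩ Aarav ∩ Anders ∩ Yolanda: 08:40–10:20, 15:00–15:10, 16:40–17:30.
Vera ∩ Aarav ∩ Anders ∩ Yolanda ∩ Oksana: 08:40–10:20.
Single common window of 100 minutes.

100 minutes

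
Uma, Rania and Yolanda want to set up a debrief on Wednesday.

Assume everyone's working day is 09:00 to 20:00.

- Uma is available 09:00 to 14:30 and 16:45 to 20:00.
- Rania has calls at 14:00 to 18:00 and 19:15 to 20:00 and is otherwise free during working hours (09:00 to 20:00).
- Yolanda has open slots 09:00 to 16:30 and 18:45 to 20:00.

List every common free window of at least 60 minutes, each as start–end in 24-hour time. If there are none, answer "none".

09:00–14:00

Rania free within 09:00–20:00: 09:00–14:00, 18:00–19:15.
Uma ∩ Rania: 09:00–14:00, 18:00–19:15.
Uma ∩ Rania ∩ Yolanda: 09:00–14:00, 18:45–19:15.
Windows ≥ 60 min: 09:00–14:00.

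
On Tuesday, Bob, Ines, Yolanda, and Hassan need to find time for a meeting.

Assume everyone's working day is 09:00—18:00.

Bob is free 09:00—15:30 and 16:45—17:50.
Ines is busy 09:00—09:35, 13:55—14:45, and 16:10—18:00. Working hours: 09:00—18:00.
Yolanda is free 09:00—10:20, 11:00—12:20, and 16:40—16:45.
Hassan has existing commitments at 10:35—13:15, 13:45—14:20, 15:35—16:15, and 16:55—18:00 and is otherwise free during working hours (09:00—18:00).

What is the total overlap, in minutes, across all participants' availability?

Ines free within 09:00–18:00: 09:35–13:55, 14:45–16:10.
Hassan free within 09:00–18:00: 09:00–10:35, 13:15–13:45, 14:20–15:35, 16:15–16:55.
Bob ∩ Ines: 09:35–13:55, 14:45–15:30.
Bob ∩ Ines ∩ Yolanda: 09:35–10:20, 11:00–12:20.
Bob ∩ Ines ∩ Yolanda ∩ Hassan: 09:35–10:20.
Total common minutes: 45.

45 minutes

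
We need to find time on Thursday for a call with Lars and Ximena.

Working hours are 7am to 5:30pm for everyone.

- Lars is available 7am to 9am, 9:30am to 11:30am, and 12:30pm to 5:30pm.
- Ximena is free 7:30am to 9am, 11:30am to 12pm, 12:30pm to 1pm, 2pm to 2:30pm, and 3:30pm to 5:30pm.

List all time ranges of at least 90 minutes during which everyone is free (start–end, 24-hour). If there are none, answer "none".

07:30–09:00, 15:30–17:30

Lars ∩ Ximena: 07:30–09:00, 12:30–13:00, 14:00–14:30, 15:30–17:30.
Windows ≥ 90 min: 07:30–09:00, 15:30–17:30.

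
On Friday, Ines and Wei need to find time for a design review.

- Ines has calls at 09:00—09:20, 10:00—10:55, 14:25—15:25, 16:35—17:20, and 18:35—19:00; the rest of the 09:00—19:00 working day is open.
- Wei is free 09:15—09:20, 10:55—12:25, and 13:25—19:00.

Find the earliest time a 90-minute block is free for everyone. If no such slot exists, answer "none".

10:55

Ines free within 09:00–19:00: 09:20–10:00, 10:55–14:25, 15:25–16:35, 17:20–18:35.
Ines ∩ Wei: 10:55–12:25, 13:25–14:25, 15:25–16:35, 17:20–18:35.
Windows ≥ 90 min: 10:55–12:25.
Earliest such window starts at 10:55.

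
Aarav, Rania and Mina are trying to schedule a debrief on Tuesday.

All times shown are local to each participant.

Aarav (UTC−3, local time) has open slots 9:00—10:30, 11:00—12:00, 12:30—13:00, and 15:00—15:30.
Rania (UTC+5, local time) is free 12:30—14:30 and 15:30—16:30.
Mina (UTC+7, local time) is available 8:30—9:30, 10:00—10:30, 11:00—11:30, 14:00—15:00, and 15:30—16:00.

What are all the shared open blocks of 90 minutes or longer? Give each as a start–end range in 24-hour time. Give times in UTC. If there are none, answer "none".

Aarav → UTC: 12:00–13:30, 14:00–15:00, 15:30–16:00, 18:00–18:30.
Rania → UTC: 07:30–09:30, 10:30–11:30.
Mina → UTC: 01:30–02:30, 03:00–03:30, 04:00–04:30, 07:00–08:00, 08:30–09:00.
Aarav ∩ Rania: (none).
Aarav ∩ Rania ∩ Mina: (none).
Windows ≥ 90 min: (none).

none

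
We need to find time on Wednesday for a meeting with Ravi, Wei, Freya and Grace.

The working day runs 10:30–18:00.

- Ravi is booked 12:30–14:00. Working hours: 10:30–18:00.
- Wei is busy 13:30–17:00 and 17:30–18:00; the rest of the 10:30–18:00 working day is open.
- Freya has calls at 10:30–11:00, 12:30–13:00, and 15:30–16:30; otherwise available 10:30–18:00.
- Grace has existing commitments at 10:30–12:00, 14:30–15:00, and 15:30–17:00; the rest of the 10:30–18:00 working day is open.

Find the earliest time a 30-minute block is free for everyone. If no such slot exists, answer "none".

12:00

Ravi free within 10:30–18:00: 10:30–12:30, 14:00–18:00.
Wei free within 10:30–18:00: 10:30–13:30, 17:00–17:30.
Freya free within 10:30–18:00: 11:00–12:30, 13:00–15:30, 16:30–18:00.
Grace free within 10:30–18:00: 12:00–14:30, 15:00–15:30, 17:00–18:00.
Ravi ∩ Wei: 10:30–12:30, 17:00–17:30.
Ravi ∩ Wei ∩ Freya: 11:00–12:30, 17:00–17:30.
Ravi ∩ Wei ∩ Freya ∩ Grace: 12:00–12:30, 17:00–17:30.
Windows ≥ 30 min: 12:00–12:30, 17:00–17:30.
Earliest such window starts at 12:00.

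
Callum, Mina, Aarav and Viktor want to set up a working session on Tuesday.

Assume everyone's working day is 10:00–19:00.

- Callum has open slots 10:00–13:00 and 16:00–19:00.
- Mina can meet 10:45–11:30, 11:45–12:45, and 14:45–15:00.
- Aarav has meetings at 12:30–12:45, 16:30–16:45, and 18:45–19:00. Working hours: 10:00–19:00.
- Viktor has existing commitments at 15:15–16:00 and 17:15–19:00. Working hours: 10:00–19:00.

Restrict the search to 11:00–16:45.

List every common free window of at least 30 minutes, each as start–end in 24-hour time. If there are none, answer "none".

11:00–11:30, 11:45–12:30

Aarav free within 10:00–19:00: 10:00–12:30, 12:45–16:30, 16:45–18:45.
Viktor free within 10:00–19:00: 10:00–15:15, 16:00–17:15.
Callum ∩ Mina: 10:45–11:30, 11:45–12:45.
Callum ∩ Mina ∩ Aarav: 10:45–11:30, 11:45–12:30.
Callum ∩ Mina ∩ Aarav ∩ Viktor: 10:45–11:30, 11:45–12:30.
Restricted to 11:00–16:45: 11:00–11:30, 11:45–12:30.
Windows ≥ 30 min: 11:00–11:30, 11:45–12:30.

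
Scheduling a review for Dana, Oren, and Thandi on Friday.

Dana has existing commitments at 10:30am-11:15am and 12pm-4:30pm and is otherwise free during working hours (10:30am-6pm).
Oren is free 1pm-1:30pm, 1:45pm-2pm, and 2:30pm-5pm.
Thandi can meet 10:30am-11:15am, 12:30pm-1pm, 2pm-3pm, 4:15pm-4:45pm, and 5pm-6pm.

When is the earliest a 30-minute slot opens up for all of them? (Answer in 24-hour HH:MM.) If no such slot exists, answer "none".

Dana free within 10:30–18:00: 11:15–12:00, 16:30–18:00.
Dana ∩ Oren: 16:30–17:00.
Dana ∩ Oren ∩ Thandi: 16:30–16:45.
Windows ≥ 30 min: (none).

none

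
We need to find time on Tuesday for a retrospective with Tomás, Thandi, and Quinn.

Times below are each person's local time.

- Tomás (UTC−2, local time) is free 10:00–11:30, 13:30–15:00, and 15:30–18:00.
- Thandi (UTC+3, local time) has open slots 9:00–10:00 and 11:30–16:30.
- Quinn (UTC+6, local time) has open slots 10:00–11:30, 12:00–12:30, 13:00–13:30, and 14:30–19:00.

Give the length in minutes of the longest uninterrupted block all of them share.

60 minutes

Tomás → UTC: 12:00–13:30, 15:30–17:00, 17:30–20:00.
Thandi → UTC: 06:00–07:00, 08:30–13:30.
Quinn → UTC: 04:00–05:30, 06:00–06:30, 07:00–07:30, 08:30–13:00.
Tomás ∩ Thandi: 12:00–13:30.
Tomás ∩ Thandi ∩ Quinn: 12:00–13:00.
Single common window of 60 minutes.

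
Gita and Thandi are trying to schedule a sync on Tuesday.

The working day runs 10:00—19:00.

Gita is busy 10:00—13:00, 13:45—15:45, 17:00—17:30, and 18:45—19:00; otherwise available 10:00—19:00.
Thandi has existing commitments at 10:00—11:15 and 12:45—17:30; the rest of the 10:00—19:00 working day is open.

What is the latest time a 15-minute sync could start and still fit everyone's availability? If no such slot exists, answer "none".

Gita free within 10:00–19:00: 13:00–13:45, 15:45–17:00, 17:30–18:45.
Thandi free within 10:00–19:00: 11:15–12:45, 17:30–19:00.
Gita ∩ Thandi: 17:30–18:45.
Windows ≥ 15 min: 17:30–18:45.
Latest start in the last window 17:30–18:45 is 18:45 − 15 min = 18:30.

18:30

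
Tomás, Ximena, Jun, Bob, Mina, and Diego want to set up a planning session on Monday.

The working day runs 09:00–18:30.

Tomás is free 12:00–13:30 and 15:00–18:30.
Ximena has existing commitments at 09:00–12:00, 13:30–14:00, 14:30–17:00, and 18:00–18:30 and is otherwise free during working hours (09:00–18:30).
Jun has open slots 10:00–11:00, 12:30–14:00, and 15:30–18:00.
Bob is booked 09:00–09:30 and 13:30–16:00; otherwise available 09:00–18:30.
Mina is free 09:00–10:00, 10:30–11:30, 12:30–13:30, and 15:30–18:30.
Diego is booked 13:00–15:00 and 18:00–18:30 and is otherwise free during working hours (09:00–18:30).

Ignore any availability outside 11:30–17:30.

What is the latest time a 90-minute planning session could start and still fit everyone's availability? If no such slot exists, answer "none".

Ximena free within 09:00–18:30: 12:00–13:30, 14:00–14:30, 17:00–18:00.
Bob free within 09:00–18:30: 09:30–13:30, 16:00–18:30.
Diego free within 09:00–18:30: 09:00–13:00, 15:00–18:00.
Tomás ∩ Ximena: 12:00–13:30, 17:00–18:00.
Tomás ∩ Ximena ∩ Jun: 12:30–13:30, 17:00–18:00.
Tomás ∩ Ximena ∩ Jun ∩ Bob: 12:30–13:30, 17:00–18:00.
Tomás ∩ Ximena ∩ Jun ∩ Bob ∩ Mina: 12:30–13:30, 17:00–18:00.
Tomás ∩ Ximena ∩ Jun ∩ Bob ∩ Mina ∩ Diego: 12:30–13:00, 17:00–18:00.
Restricted to 11:30–17:30: 12:30–13:00, 17:00–17:30.
Windows ≥ 90 min: (none).

none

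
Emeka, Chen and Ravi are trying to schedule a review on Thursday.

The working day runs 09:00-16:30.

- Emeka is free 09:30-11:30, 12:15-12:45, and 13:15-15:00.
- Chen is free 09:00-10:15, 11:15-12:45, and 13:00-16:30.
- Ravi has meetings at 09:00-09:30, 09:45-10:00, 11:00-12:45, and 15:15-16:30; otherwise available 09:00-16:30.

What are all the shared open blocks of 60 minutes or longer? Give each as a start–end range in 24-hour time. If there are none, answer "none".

Ravi free within 09:00–16:30: 09:30–09:45, 10:00–11:00, 12:45–15:15.
Emeka ∩ Chen: 09:30–10:15, 11:15–11:30, 12:15–12:45, 13:15–15:00.
Emeka ∩ Chen ∩ Ravi: 09:30–09:45, 10:00–10:15, 13:15–15:00.
Windows ≥ 60 min: 13:15–15:00.

13:15–15:00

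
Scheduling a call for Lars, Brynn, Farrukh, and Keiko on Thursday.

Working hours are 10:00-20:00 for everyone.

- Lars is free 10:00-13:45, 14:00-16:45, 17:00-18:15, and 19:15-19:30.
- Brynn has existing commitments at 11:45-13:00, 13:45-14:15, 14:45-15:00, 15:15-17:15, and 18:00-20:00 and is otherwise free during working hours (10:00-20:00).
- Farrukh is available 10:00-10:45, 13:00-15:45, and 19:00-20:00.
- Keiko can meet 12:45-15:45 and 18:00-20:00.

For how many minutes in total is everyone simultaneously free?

90 minutes

Brynn free within 10:00–20:00: 10:00–11:45, 13:00–13:45, 14:15–14:45, 15:00–15:15, 17:15–18:00.
Lars ∩ Brynn: 10:00–11:45, 13:00–13:45, 14:15–14:45, 15:00–15:15, 17:15–18:00.
Lars ∩ Brynn ∩ Farrukh: 10:00–10:45, 13:00–13:45, 14:15–14:45, 15:00–15:15.
Lars ∩ Brynn ∩ Farrukh ∩ Keiko: 13:00–13:45, 14:15–14:45, 15:00–15:15.
Total common minutes: 45 + 30 + 15 = 90.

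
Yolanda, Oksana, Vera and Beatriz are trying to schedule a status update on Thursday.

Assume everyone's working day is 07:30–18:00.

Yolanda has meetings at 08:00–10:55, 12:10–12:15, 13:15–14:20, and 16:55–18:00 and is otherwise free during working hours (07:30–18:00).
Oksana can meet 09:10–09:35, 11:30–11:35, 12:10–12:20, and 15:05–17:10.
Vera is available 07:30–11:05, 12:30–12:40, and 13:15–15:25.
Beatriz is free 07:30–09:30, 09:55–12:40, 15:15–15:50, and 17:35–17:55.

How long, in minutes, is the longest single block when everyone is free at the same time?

Yolanda free within 07:30–18:00: 07:30–08:00, 10:55–12:10, 12:15–13:15, 14:20–16:55.
Yolanda ∩ Oksana: 11:30–11:35, 12:15–12:20, 15:05–16:55.
Yolanda ∩ Oksana ∩ Vera: 15:05–15:25.
Yolanda ∩ Oksana ∩ Vera ∩ Beatriz: 15:15–15:25.
Single common window of 10 minutes.

10 minutes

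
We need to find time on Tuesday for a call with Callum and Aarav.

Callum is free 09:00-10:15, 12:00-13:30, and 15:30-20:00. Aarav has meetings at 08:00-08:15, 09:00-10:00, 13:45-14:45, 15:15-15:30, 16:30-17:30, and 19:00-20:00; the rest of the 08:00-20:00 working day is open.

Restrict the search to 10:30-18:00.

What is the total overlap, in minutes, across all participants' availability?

Aarav free within 08:00–20:00: 08:15–09:00, 10:00–13:45, 14:45–15:15, 15:30–16:30, 17:30–19:00.
Callum ∩ Aarav: 10:00–10:15, 12:00–13:30, 15:30–16:30, 17:30–19:00.
Restricted to 10:30–18:00: 12:00–13:30, 15:30–16:30, 17:30–18:00.
Total common minutes: 90 + 60 + 30 = 180.

180 minutes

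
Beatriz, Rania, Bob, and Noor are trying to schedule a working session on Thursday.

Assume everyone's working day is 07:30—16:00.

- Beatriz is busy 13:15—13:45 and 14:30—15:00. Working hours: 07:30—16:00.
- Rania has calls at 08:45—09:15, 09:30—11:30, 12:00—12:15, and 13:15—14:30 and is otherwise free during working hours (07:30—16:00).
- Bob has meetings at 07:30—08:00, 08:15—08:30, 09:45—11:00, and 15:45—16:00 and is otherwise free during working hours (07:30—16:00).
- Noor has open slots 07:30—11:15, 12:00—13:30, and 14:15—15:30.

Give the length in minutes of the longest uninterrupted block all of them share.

Beatriz free within 07:30–16:00: 07:30–13:15, 13:45–14:30, 15:00–16:00.
Rania free within 07:30–16:00: 07:30–08:45, 09:15–09:30, 11:30–12:00, 12:15–13:15, 14:30–16:00.
Bob free within 07:30–16:00: 08:00–08:15, 08:30–09:45, 11:00–15:45.
Beatriz ∩ Rania: 07:30–08:45, 09:15–09:30, 11:30–12:00, 12:15–13:15, 15:00–16:00.
Beatriz ∩ Rania ∩ Bob: 08:00–08:15, 08:30–08:45, 09:15–09:30, 11:30–12:00, 12:15–13:15, 15:00–15:45.
Beatriz ∩ Rania ∩ Bob ∩ Noor: 08:00–08:15, 08:30–08:45, 09:15–09:30, 12:15–13:15, 15:00–15:30.
Common window lengths: 15, 15, 15, 60, 30 min; longest is 60.

60 minutes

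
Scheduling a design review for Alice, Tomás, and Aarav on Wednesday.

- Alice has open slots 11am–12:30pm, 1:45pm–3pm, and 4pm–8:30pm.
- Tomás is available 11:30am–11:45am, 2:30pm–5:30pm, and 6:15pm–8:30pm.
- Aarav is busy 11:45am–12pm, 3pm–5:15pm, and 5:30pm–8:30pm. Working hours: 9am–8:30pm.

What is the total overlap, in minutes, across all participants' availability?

60 minutes

Aarav free within 09:00–20:30: 09:00–11:45, 12:00–15:00, 17:15–17:30.
Alice ∩ Tomás: 11:30–11:45, 14:30–15:00, 16:00–17:30, 18:15–20:30.
Alice ∩ Tomás ∩ Aarav: 11:30–11:45, 14:30–15:00, 17:15–17:30.
Total common minutes: 15 + 30 + 15 = 60.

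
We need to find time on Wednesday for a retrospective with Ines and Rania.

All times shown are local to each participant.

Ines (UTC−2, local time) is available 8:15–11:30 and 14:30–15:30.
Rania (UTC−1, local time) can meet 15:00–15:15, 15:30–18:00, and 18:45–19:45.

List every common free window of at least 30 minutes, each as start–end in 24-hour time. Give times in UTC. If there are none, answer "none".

16:30–17:30

Ines → UTC: 10:15–13:30, 16:30–17:30.
Rania → UTC: 16:00–16:15, 16:30–19:00, 19:45–20:45.
Ines ∩ Rania: 16:30–17:30.
Windows ≥ 30 min: 16:30–17:30.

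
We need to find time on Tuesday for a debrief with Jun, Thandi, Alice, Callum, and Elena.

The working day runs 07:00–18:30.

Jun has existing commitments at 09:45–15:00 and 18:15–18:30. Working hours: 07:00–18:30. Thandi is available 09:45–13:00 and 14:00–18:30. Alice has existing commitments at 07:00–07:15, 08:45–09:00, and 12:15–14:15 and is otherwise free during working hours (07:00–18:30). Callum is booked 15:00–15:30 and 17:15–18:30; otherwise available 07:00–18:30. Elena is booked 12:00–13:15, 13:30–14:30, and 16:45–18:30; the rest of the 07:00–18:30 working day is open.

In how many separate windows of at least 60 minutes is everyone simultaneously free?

Jun free within 07:00–18:30: 07:00–09:45, 15:00–18:15.
Alice free within 07:00–18:30: 07:15–08:45, 09:00–12:15, 14:15–18:30.
Callum free within 07:00–18:30: 07:00–15:00, 15:30–17:15.
Elena free within 07:00–18:30: 07:00–12:00, 13:15–13:30, 14:30–16:45.
Jun ∩ Thandi: 15:00–18:15.
Jun ∩ Thandi ∩ Alice: 15:00–18:15.
Jun ∩ Thandi ∩ Alice ∩ Callum: 15:30–17:15.
Jun ∩ Thandi ∩ Alice ∩ Callum ∩ Elena: 15:30–16:45.
Windows ≥ 60 min: 15:30–16:45.
That's 1 window.

1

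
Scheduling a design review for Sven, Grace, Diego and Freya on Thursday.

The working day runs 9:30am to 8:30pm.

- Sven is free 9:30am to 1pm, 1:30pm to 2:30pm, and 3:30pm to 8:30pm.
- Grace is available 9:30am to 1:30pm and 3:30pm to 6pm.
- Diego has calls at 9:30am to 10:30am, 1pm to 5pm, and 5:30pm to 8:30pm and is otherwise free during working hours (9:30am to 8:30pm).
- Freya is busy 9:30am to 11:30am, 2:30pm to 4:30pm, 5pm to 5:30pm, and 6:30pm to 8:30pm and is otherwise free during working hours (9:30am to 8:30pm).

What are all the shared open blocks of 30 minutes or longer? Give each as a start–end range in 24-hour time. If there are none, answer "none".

11:30–13:00

Diego free within 09:30–20:30: 10:30–13:00, 17:00–17:30.
Freya free within 09:30–20:30: 11:30–14:30, 16:30–17:00, 17:30–18:30.
Sven ∩ Grace: 09:30–13:00, 15:30–18:00.
Sven ∩ Grace ∩ Diego: 10:30–13:00, 17:00–17:30.
Sven ∩ Grace ∩ Diego ∩ Freya: 11:30–13:00.
Windows ≥ 30 min: 11:30–13:00.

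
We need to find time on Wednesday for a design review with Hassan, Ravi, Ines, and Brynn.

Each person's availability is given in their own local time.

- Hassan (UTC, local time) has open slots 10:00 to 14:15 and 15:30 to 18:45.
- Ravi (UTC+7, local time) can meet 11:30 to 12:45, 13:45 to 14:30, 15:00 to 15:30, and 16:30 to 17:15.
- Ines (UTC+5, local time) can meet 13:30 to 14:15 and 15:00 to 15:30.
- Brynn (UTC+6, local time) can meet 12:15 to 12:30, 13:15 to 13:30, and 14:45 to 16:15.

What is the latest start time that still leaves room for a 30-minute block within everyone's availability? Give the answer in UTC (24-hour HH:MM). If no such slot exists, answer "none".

none

Hassan → UTC: 10:00–14:15, 15:30–18:45.
Ravi → UTC: 04:30–05:45, 06:45–07:30, 08:00–08:30, 09:30–10:15.
Ines → UTC: 08:30–09:15, 10:00–10:30.
Brynn → UTC: 06:15–06:30, 07:15–07:30, 08:45–10:15.
Hassan ∩ Ravi: 10:00–10:15.
Hassan ∩ Ravi ∩ Ines: 10:00–10:15.
Hassan ∩ Ravi ∩ Ines ∩ Brynn: 10:00–10:15.
Windows ≥ 30 min: (none).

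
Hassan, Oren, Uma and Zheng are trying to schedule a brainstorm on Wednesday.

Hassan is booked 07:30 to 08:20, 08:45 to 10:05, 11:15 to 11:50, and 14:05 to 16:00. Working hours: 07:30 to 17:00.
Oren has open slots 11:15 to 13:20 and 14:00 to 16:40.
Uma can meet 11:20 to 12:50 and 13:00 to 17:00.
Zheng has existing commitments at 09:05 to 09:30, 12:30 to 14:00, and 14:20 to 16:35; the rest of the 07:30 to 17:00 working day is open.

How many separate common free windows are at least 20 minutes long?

1

Hassan free within 07:30–17:00: 08:20–08:45, 10:05–11:15, 11:50–14:05, 16:00–17:00.
Zheng free within 07:30–17:00: 07:30–09:05, 09:30–12:30, 14:00–14:20, 16:35–17:00.
Hassan ∩ Oren: 11:50–13:20, 14:00–14:05, 16:00–16:40.
Hassan ∩ Oren ∩ Uma: 11:50–12:50, 13:00–13:20, 14:00–14:05, 16:00–16:40.
Hassan ∩ Oren ∩ Uma ∩ Zheng: 11:50–12:30, 14:00–14:05, 16:35–16:40.
Windows ≥ 20 min: 11:50–12:30.
That's 1 window.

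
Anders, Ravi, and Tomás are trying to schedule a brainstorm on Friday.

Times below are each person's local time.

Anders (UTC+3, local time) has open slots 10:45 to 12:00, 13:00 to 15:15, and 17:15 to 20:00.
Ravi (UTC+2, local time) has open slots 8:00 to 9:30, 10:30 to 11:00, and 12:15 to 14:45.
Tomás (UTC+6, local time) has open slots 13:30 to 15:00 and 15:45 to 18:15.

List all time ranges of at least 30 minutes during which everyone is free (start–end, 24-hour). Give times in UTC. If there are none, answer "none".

08:30–09:00, 10:15–12:15

Anders → UTC: 07:45–09:00, 10:00–12:15, 14:15–17:00.
Ravi → UTC: 06:00–07:30, 08:30–09:00, 10:15–12:45.
Tomás → UTC: 07:30–09:00, 09:45–12:15.
Anders ∩ Ravi: 08:30–09:00, 10:15–12:15.
Anders ∩ Ravi ∩ Tomás: 08:30–09:00, 10:15–12:15.
Windows ≥ 30 min: 08:30–09:00, 10:15–12:15.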